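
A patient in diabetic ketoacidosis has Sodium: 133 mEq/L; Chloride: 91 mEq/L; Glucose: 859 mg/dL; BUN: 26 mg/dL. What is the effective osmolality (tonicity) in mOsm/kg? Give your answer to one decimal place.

Effective osmolality excludes urea (freely permeant across cell membranes):
2·Na + glucose/18
= 2·133 + 859/18
= 266 + 47.72
= 313.72 mOsm/kg

313.7 mOsm/kg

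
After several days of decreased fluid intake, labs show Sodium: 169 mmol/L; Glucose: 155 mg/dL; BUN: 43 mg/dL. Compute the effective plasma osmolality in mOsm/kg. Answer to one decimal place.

Effective osmolality excludes urea (freely permeant across cell membranes):
2·Na + glucose/18
= 2·169 + 155/18
= 338 + 8.61
= 346.61 mOsm/kg

346.6 mOsm/kg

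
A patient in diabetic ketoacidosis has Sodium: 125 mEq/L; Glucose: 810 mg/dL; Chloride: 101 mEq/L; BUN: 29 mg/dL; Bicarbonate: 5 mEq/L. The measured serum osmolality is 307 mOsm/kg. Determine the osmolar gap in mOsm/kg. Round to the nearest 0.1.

1.6 mOsm/kg

Calculated osmolality = 2·Na + glucose/18 + BUN/2.8
= 2·125 + 810/18 + 29/2.8
= 250 + 45 + 10.36
= 305.36 mOsm/kg ≈ 305.4 mOsm/kg
Osmolar gap = measured − calculated = 307 − 305.4 = 1.6 mOsm/kg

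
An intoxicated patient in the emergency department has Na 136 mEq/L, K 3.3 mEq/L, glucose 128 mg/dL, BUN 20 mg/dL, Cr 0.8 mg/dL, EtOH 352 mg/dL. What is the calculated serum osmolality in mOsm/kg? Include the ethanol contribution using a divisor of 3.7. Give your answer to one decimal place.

Calculated osmolality = 2·Na + glucose/18 + BUN/2.8 + ethanol/3.7
= 2·136 + 128/18 + 20/2.8 + 352/3.7
= 272 + 7.11 + 7.14 + 95.14
= 381.39 mOsm/kg

381.4 mOsm/kg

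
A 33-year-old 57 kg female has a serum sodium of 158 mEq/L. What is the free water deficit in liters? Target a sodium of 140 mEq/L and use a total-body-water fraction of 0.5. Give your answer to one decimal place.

3.7 L

TBW = 0.5 · 57 = 28.5 L
Free water deficit = TBW · (Na/140 − 1)
= 28.5 · (158/140 − 1)
= 28.5 · 0.1286
= 3.67 L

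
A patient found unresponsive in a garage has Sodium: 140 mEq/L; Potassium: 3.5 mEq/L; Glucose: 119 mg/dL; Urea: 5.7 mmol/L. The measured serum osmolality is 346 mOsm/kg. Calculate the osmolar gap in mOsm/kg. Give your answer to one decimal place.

53.7 mOsm/kg

Calculated osmolality = 2·Na + glucose/18 + urea
= 2·140 + 119/18 + 5.7
= 280 + 6.61 + 5.70
= 292.31 mOsm/kg ≈ 292.3 mOsm/kg
Osmolar gap = measured − calculated = 346 − 292.3 = 53.7 mOsm/kg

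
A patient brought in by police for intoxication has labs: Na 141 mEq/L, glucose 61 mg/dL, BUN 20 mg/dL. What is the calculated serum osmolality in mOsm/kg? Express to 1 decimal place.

Calculated osmolality = 2·Na + glucose/18 + BUN/2.8
= 2·141 + 61/18 + 20/2.8
= 282 + 3.39 + 7.14
= 292.53 mOsm/kg

292.5 mOsm/kg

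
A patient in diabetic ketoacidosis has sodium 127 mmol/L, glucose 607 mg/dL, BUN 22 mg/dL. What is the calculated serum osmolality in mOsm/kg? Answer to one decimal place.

Calculated osmolality = 2·Na + glucose/18 + BUN/2.8
= 2·127 + 607/18 + 22/2.8
= 254 + 33.72 + 7.86
= 295.58 mOsm/kg

295.6 mOsm/kg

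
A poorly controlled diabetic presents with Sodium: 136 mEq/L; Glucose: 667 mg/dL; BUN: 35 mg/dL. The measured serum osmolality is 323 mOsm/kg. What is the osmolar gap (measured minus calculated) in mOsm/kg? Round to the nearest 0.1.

Calculated osmolality = 2·Na + glucose/18 + BUN/2.8
= 2·136 + 667/18 + 35/2.8
= 272 + 37.06 + 12.50
= 321.56 mOsm/kg ≈ 321.6 mOsm/kg
Osmolar gap = measured − calculated = 323 − 321.6 = 1.4 mOsm/kg

1.4 mOsm/kg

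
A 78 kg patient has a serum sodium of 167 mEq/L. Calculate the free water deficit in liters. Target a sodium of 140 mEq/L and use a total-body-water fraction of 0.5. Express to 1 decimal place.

TBW = 0.5 · 78 = 39 L
Free water deficit = TBW · (Na/140 − 1)
= 39 · (167/140 − 1)
= 39 · 0.1929
= 7.52 L

7.5 L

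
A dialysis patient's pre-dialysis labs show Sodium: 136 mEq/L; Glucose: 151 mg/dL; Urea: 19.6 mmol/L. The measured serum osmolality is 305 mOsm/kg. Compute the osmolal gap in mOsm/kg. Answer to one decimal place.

Calculated osmolality = 2·Na + glucose/18 + urea
= 2·136 + 151/18 + 19.6
= 272 + 8.39 + 19.60
= 299.99 mOsm/kg ≈ 300.0 mOsm/kg
Osmolar gap = measured − calculated = 305 − 300.0 = 5.0 mOsm/kg

5.0 mOsm/kg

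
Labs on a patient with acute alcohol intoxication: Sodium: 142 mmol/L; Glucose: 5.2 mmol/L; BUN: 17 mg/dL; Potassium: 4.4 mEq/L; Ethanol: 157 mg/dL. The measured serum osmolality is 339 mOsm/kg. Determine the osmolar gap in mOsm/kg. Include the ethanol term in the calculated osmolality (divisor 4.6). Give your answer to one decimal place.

9.6 mOsm/kg

Calculated osmolality = 2·Na + glucose + BUN/2.8 + ethanol/4.6
= 2·142 + 5.2 + 17/2.8 + 157/4.6
= 284 + 5.20 + 6.07 + 34.13
= 329.4 mOsm/kg ≈ 329.4 mOsm/kg
Osmolar gap = measured − calculated = 339 − 329.4 = 9.6 mOsm/kg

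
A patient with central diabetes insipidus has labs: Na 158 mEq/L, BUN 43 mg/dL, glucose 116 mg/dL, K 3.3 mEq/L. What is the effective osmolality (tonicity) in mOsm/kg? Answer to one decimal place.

322.4 mOsm/kg

Effective osmolality excludes urea (freely permeant across cell membranes):
2·Na + glucose/18
= 2·158 + 116/18
= 316 + 6.44
= 322.44 mOsm/kg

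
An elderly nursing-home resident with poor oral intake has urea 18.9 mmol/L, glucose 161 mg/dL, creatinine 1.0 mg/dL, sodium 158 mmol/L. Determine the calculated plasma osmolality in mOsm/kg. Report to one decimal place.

Calculated osmolality = 2·Na + glucose/18 + urea
= 2·158 + 161/18 + 18.9
= 316 + 8.94 + 18.90
= 343.84 mOsm/kg

343.8 mOsm/kg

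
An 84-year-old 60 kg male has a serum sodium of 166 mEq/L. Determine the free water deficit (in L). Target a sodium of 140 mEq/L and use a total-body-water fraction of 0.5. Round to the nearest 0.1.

TBW = 0.5 · 60 = 30 L
Free water deficit = TBW · (Na/140 − 1)
= 30 · (166/140 − 1)
= 30 · 0.1857
= 5.57 L

5.6 L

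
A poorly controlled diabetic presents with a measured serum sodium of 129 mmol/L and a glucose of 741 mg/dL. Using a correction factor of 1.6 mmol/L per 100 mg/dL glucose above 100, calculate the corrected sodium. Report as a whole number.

139 mmol/L

Corrected Na = measured Na + 1.6 · (glucose − 100)/100
= 129 + 1.6 · (741 − 100)/100
= 129 + 10.3
= 139.3 mmol/L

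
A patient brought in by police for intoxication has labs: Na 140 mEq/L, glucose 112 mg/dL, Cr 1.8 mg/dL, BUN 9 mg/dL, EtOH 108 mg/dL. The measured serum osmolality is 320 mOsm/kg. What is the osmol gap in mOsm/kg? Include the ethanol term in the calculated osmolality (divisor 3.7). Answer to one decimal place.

1.4 mOsm/kg

Calculated osmolality = 2·Na + glucose/18 + BUN/2.8 + ethanol/3.7
= 2·140 + 112/18 + 9/2.8 + 108/3.7
= 280 + 6.22 + 3.21 + 29.19
= 318.62 mOsm/kg ≈ 318.6 mOsm/kg
Osmolar gap = measured − calculated = 320 − 318.6 = 1.4 mOsm/kg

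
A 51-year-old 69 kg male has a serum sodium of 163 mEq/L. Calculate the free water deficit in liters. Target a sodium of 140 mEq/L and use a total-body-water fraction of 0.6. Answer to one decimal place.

6.8 L

TBW = 0.6 · 69 = 41.4 L
Free water deficit = TBW · (Na/140 − 1)
= 41.4 · (163/140 − 1)
= 41.4 · 0.1643
= 6.8 L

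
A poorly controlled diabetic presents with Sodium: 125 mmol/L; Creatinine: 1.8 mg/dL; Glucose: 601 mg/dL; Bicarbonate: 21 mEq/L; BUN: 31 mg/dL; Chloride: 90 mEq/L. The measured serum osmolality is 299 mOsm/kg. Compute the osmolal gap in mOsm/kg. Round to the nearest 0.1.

4.5 mOsm/kg

Calculated osmolality = 2·Na + glucose/18 + BUN/2.8
= 2·125 + 601/18 + 31/2.8
= 250 + 33.39 + 11.07
= 294.46 mOsm/kg ≈ 294.5 mOsm/kg
Osmolar gap = measured − calculated = 299 − 294.5 = 4.5 mOsm/kg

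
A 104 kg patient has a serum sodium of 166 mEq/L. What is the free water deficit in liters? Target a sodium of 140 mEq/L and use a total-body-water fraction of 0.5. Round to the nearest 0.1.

9.7 L

TBW = 0.5 · 104 = 52 L
Free water deficit = TBW · (Na/140 − 1)
= 52 · (166/140 − 1)
= 52 · 0.1857
= 9.66 L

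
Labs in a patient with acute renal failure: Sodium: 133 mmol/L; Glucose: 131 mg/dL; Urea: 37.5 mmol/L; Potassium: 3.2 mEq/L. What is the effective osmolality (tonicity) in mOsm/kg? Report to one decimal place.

Effective osmolality excludes urea (freely permeant across cell membranes):
2·Na + glucose/18
= 2·133 + 131/18
= 266 + 7.28
= 273.28 mOsm/kg

273.3 mOsm/kg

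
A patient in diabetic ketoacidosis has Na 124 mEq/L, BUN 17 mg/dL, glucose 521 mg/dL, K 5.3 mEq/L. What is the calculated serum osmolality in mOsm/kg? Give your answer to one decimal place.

283.0 mOsm/kg

Calculated osmolality = 2·Na + glucose/18 + BUN/2.8
= 2·124 + 521/18 + 17/2.8
= 248 + 28.94 + 6.07
= 283.01 mOsm/kg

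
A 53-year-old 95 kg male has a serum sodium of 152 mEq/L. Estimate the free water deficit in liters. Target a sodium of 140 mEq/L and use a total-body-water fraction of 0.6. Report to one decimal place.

TBW = 0.6 · 95 = 57 L
Free water deficit = TBW · (Na/140 − 1)
= 57 · (152/140 − 1)
= 57 · 0.0857
= 4.88 L

4.9 L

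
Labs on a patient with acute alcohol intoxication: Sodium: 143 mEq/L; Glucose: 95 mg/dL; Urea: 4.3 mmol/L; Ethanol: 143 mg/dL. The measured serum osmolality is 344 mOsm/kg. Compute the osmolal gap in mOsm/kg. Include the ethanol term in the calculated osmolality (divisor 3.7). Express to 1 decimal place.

Calculated osmolality = 2·Na + glucose/18 + urea + ethanol/3.7
= 2·143 + 95/18 + 4.3 + 143/3.7
= 286 + 5.28 + 4.30 + 38.65
= 334.23 mOsm/kg ≈ 334.2 mOsm/kg
Osmolar gap = measured − calculated = 344 − 334.2 = 9.8 mOsm/kg

9.8 mOsm/kg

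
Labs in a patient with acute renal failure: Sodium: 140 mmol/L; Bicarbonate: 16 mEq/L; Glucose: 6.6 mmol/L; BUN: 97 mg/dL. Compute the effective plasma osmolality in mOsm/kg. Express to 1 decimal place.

286.6 mOsm/kg

Effective osmolality excludes urea (freely permeant across cell membranes):
2·Na + glucose
= 2·140 + 6.6
= 280 + 6.6
= 286.6 mOsm/kg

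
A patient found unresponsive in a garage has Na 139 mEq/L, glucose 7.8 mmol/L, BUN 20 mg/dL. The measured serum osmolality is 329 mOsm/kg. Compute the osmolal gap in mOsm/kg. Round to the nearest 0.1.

36.1 mOsm/kg

Calculated osmolality = 2·Na + glucose + BUN/2.8
= 2·139 + 7.8 + 20/2.8
= 278 + 7.80 + 7.14
= 292.94 mOsm/kg ≈ 292.9 mOsm/kg
Osmolar gap = measured − calculated = 329 − 292.9 = 36.1 mOsm/kg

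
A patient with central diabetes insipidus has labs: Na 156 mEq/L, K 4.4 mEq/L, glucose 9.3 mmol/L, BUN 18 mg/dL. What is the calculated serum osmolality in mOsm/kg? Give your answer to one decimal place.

Calculated osmolality = 2·Na + glucose + BUN/2.8
= 2·156 + 9.3 + 18/2.8
= 312 + 9.30 + 6.43
= 327.73 mOsm/kg

327.7 mOsm/kg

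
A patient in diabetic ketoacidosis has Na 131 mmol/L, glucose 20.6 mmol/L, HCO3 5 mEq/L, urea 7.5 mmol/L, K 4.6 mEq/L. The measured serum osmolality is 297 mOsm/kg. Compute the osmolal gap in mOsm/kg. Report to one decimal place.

Calculated osmolality = 2·Na + glucose + urea
= 2·131 + 20.6 + 7.5
= 262 + 20.60 + 7.50
= 290.1 mOsm/kg ≈ 290.1 mOsm/kg
Osmolar gap = measured − calculated = 297 − 290.1 = 6.9 mOsm/kg

6.9 mOsm/kg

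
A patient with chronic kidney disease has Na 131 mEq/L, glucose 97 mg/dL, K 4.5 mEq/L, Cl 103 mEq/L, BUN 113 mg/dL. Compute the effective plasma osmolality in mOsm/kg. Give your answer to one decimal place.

Effective osmolality excludes urea (freely permeant across cell membranes):
2·Na + glucose/18
= 2·131 + 97/18
= 262 + 5.39
= 267.39 mOsm/kg

267.4 mOsm/kg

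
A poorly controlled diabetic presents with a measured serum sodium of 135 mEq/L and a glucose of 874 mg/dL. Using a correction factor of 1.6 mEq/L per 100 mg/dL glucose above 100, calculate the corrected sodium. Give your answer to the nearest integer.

Corrected Na = measured Na + 1.6 · (glucose − 100)/100
= 135 + 1.6 · (874 − 100)/100
= 135 + 12.4
= 147.4 mEq/L

147 mEq/L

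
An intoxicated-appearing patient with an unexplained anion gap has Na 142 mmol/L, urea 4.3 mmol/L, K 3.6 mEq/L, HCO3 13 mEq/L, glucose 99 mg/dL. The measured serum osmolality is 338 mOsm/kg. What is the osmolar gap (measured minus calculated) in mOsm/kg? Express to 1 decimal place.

44.2 mOsm/kg

Calculated osmolality = 2·Na + glucose/18 + urea
= 2·142 + 99/18 + 4.3
= 284 + 5.50 + 4.30
= 293.8 mOsm/kg ≈ 293.8 mOsm/kg
Osmolar gap = measured − calculated = 338 − 293.8 = 44.2 mOsm/kg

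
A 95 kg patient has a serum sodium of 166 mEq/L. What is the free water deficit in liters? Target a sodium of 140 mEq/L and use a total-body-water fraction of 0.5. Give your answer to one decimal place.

TBW = 0.5 · 95 = 47.5 L
Free water deficit = TBW · (Na/140 − 1)
= 47.5 · (166/140 − 1)
= 47.5 · 0.1857
= 8.82 L

8.8 L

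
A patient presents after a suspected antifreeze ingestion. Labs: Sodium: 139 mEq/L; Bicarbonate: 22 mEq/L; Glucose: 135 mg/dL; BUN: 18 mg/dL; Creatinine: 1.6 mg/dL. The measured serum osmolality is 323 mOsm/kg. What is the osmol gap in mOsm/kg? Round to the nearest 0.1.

Calculated osmolality = 2·Na + glucose/18 + BUN/2.8
= 2·139 + 135/18 + 18/2.8
= 278 + 7.50 + 6.43
= 291.93 mOsm/kg ≈ 291.9 mOsm/kg
Osmolar gap = measured − calculated = 323 − 291.9 = 31.1 mOsm/kg

31.1 mOsm/kg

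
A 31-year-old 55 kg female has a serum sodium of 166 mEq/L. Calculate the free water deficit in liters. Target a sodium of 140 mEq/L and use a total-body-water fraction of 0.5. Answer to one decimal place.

5.1 L

TBW = 0.5 · 55 = 27.5 L
Free water deficit = TBW · (Na/140 − 1)
= 27.5 · (166/140 − 1)
= 27.5 · 0.1857
= 5.11 L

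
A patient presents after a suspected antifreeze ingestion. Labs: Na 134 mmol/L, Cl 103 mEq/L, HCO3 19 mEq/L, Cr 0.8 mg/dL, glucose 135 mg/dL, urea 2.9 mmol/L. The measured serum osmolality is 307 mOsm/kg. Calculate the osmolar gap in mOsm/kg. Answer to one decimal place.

28.6 mOsm/kg

Calculated osmolality = 2·Na + glucose/18 + urea
= 2·134 + 135/18 + 2.9
= 268 + 7.50 + 2.90
= 278.4 mOsm/kg ≈ 278.4 mOsm/kg
Osmolar gap = measured − calculated = 307 − 278.4 = 28.6 mOsm/kg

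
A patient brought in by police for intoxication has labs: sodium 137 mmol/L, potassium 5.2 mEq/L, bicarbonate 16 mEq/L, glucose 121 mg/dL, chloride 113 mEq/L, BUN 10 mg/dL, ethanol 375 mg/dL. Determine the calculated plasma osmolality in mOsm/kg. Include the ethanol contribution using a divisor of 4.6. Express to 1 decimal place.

365.8 mOsm/kg

Calculated osmolality = 2·Na + glucose/18 + BUN/2.8 + ethanol/4.6
= 2·137 + 121/18 + 10/2.8 + 375/4.6
= 274 + 6.72 + 3.57 + 81.52
= 365.81 mOsm/kg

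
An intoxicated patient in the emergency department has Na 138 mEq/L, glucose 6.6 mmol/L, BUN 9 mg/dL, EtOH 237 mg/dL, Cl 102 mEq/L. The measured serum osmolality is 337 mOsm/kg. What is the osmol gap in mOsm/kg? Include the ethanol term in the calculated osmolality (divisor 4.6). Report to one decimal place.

-0.3 mOsm/kg

Calculated osmolality = 2·Na + glucose + BUN/2.8 + ethanol/4.6
= 2·138 + 6.6 + 9/2.8 + 237/4.6
= 276 + 6.60 + 3.21 + 51.52
= 337.33 mOsm/kg ≈ 337.3 mOsm/kg
Osmolar gap = measured − calculated = 337 − 337.3 = -0.3 mOsm/kg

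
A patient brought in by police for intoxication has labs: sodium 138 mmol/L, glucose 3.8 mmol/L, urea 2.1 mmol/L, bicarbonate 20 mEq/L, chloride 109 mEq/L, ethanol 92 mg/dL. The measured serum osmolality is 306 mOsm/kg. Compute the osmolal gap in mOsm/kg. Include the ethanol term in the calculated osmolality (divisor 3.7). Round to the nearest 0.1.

-0.8 mOsm/kg

Calculated osmolality = 2·Na + glucose + urea + ethanol/3.7
= 2·138 + 3.8 + 2.1 + 92/3.7
= 276 + 3.80 + 2.10 + 24.86
= 306.76 mOsm/kg ≈ 306.8 mOsm/kg
Osmolar gap = measured − calculated = 306 − 306.8 = -0.8 mOsm/kg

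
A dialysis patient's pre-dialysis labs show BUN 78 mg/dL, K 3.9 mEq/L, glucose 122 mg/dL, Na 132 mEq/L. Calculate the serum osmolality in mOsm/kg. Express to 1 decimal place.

298.6 mOsm/kg

Calculated osmolality = 2·Na + glucose/18 + BUN/2.8
= 2·132 + 122/18 + 78/2.8
= 264 + 6.78 + 27.86
= 298.64 mOsm/kg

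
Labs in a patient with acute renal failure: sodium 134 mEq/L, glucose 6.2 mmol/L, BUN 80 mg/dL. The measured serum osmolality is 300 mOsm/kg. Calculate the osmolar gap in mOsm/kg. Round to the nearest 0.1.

-2.8 mOsm/kg

Calculated osmolality = 2·Na + glucose + BUN/2.8
= 2·134 + 6.2 + 80/2.8
= 268 + 6.20 + 28.57
= 302.77 mOsm/kg ≈ 302.8 mOsm/kg
Osmolar gap = measured − calculated = 300 − 302.8 = -2.8 mOsm/kg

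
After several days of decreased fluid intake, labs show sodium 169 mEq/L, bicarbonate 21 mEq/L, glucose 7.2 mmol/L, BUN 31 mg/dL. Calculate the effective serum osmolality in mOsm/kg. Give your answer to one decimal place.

Effective osmolality excludes urea (freely permeant across cell membranes):
2·Na + glucose
= 2·169 + 7.2
= 338 + 7.2
= 345.2 mOsm/kg

345.2 mOsm/kg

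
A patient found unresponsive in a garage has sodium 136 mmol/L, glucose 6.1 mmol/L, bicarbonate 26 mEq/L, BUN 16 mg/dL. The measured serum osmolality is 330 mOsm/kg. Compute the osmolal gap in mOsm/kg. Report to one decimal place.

46.2 mOsm/kg

Calculated osmolality = 2·Na + glucose + BUN/2.8
= 2·136 + 6.1 + 16/2.8
= 272 + 6.10 + 5.71
= 283.81 mOsm/kg ≈ 283.8 mOsm/kg
Osmolar gap = measured − calculated = 330 − 283.8 = 46.2 mOsm/kg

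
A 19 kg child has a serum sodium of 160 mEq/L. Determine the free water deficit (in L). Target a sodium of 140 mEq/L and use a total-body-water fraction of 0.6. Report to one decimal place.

TBW = 0.6 · 19 = 11.4 L
Free water deficit = TBW · (Na/140 − 1)
= 11.4 · (160/140 − 1)
= 11.4 · 0.1429
= 1.63 L

1.6 L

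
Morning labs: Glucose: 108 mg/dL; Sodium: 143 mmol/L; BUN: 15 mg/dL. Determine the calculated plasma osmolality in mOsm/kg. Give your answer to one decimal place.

297.4 mOsm/kg

Calculated osmolality = 2·Na + glucose/18 + BUN/2.8
= 2·143 + 108/18 + 15/2.8
= 286 + 6 + 5.36
= 297.36 mOsm/kg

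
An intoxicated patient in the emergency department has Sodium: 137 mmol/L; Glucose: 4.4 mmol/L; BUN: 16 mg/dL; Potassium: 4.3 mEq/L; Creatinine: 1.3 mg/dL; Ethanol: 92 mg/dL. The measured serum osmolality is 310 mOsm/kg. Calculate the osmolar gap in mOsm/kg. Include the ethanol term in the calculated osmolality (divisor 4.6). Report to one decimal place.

5.9 mOsm/kg

Calculated osmolality = 2·Na + glucose + BUN/2.8 + ethanol/4.6
= 2·137 + 4.4 + 16/2.8 + 92/4.6
= 274 + 4.40 + 5.71 + 20
= 304.11 mOsm/kg ≈ 304.1 mOsm/kg
Osmolar gap = measured − calculated = 310 − 304.1 = 5.9 mOsm/kg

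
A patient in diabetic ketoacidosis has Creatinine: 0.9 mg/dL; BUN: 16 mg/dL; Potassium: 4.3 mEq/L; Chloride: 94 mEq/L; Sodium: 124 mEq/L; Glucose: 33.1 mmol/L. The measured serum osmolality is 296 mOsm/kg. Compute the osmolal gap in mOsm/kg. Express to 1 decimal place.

9.2 mOsm/kg

Calculated osmolality = 2·Na + glucose + BUN/2.8
= 2·124 + 33.1 + 16/2.8
= 248 + 33.10 + 5.71
= 286.81 mOsm/kg ≈ 286.8 mOsm/kg
Osmolar gap = measured − calculated = 296 − 286.8 = 9.2 mOsm/kg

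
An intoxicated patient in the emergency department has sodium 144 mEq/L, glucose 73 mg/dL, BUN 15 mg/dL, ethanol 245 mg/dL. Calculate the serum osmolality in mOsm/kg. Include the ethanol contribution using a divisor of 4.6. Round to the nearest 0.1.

Calculated osmolality = 2·Na + glucose/18 + BUN/2.8 + ethanol/4.6
= 2·144 + 73/18 + 15/2.8 + 245/4.6
= 288 + 4.06 + 5.36 + 53.26
= 350.68 mOsm/kg

350.7 mOsm/kg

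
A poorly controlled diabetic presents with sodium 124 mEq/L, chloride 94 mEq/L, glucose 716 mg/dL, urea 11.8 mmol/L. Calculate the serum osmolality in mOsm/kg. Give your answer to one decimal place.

299.6 mOsm/kg

Calculated osmolality = 2·Na + glucose/18 + urea
= 2·124 + 716/18 + 11.8
= 248 + 39.78 + 11.80
= 299.58 mOsm/kg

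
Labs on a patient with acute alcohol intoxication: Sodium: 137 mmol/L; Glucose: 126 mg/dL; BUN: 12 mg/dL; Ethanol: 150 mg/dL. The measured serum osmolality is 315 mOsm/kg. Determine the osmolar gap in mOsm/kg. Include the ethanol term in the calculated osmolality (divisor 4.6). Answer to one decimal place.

Calculated osmolality = 2·Na + glucose/18 + BUN/2.8 + ethanol/4.6
= 2·137 + 126/18 + 12/2.8 + 150/4.6
= 274 + 7 + 4.29 + 32.61
= 317.9 mOsm/kg ≈ 317.9 mOsm/kg
Osmolar gap = measured − calculated = 315 − 317.9 = -2.9 mOsm/kg

-2.9 mOsm/kg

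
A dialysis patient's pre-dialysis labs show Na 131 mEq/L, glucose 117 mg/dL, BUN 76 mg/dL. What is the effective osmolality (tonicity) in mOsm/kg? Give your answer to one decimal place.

268.5 mOsm/kg

Effective osmolality excludes urea (freely permeant across cell membranes):
2·Na + glucose/18
= 2·131 + 117/18
= 262 + 6.5
= 268.5 mOsm/kg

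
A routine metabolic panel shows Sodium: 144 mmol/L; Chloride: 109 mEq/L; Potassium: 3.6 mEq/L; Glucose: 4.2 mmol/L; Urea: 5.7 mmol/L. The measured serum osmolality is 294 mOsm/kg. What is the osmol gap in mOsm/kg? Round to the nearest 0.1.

-3.9 mOsm/kg

Calculated osmolality = 2·Na + glucose + urea
= 2·144 + 4.2 + 5.7
= 288 + 4.20 + 5.70
= 297.9 mOsm/kg ≈ 297.9 mOsm/kg
Osmolar gap = measured − calculated = 294 − 297.9 = -3.9 mOsm/kg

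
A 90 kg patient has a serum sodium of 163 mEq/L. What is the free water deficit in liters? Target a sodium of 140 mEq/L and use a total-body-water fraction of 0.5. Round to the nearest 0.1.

TBW = 0.5 · 90 = 45 L
Free water deficit = TBW · (Na/140 − 1)
= 45 · (163/140 − 1)
= 45 · 0.1643
= 7.39 L

7.4 L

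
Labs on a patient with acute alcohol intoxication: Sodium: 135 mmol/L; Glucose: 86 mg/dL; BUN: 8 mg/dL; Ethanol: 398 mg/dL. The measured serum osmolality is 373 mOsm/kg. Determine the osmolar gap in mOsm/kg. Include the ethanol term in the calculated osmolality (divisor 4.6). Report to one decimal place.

8.8 mOsm/kg

Calculated osmolality = 2·Na + glucose/18 + BUN/2.8 + ethanol/4.6
= 2·135 + 86/18 + 8/2.8 + 398/4.6
= 270 + 4.78 + 2.86 + 86.52
= 364.16 mOsm/kg ≈ 364.2 mOsm/kg
Osmolar gap = measured − calculated = 373 − 364.2 = 8.8 mOsm/kg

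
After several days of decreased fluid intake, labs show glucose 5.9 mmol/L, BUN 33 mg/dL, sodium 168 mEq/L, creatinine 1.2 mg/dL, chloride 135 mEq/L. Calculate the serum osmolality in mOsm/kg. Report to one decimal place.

Calculated osmolality = 2·Na + glucose + BUN/2.8
= 2·168 + 5.9 + 33/2.8
= 336 + 5.90 + 11.79
= 353.69 mOsm/kg

353.7 mOsm/kg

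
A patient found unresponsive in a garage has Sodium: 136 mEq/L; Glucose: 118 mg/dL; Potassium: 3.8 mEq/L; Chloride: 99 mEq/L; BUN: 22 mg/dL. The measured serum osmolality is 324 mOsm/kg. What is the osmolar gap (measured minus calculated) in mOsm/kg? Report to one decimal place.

Calculated osmolality = 2·Na + glucose/18 + BUN/2.8
= 2·136 + 118/18 + 22/2.8
= 272 + 6.56 + 7.86
= 286.42 mOsm/kg ≈ 286.4 mOsm/kg
Osmolar gap = measured − calculated = 324 − 286.4 = 37.6 mOsm/kg

37.6 mOsm/kg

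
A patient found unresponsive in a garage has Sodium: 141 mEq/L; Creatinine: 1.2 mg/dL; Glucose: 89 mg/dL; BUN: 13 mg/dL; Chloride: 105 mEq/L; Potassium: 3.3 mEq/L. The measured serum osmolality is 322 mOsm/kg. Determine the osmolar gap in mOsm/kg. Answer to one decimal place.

Calculated osmolality = 2·Na + glucose/18 + BUN/2.8
= 2·141 + 89/18 + 13/2.8
= 282 + 4.94 + 4.64
= 291.58 mOsm/kg ≈ 291.6 mOsm/kg
Osmolar gap = measured − calculated = 322 − 291.6 = 30.4 mOsm/kg

30.4 mOsm/kg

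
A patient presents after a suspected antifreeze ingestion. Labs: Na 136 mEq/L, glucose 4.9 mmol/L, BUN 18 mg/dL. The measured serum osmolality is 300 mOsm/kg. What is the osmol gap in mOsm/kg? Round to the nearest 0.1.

Calculated osmolality = 2·Na + glucose + BUN/2.8
= 2·136 + 4.9 + 18/2.8
= 272 + 4.90 + 6.43
= 283.33 mOsm/kg ≈ 283.3 mOsm/kg
Osmolar gap = measured − calculated = 300 − 283.3 = 16.7 mOsm/kg

16.7 mOsm/kg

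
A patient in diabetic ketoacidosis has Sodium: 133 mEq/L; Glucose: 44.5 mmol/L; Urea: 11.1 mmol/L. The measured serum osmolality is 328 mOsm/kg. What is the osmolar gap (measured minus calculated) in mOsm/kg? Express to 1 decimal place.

Calculated osmolality = 2·Na + glucose + urea
= 2·133 + 44.5 + 11.1
= 266 + 44.50 + 11.10
= 321.6 mOsm/kg ≈ 321.6 mOsm/kg
Osmolar gap = measured − calculated = 328 − 321.6 = 6.4 mOsm/kg

6.4 mOsm/kg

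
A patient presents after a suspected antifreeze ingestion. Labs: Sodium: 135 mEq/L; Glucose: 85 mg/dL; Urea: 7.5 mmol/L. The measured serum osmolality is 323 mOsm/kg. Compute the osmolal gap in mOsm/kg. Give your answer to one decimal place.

Calculated osmolality = 2·Na + glucose/18 + urea
= 2·135 + 85/18 + 7.5
= 270 + 4.72 + 7.50
= 282.22 mOsm/kg ≈ 282.2 mOsm/kg
Osmolar gap = measured − calculated = 323 − 282.2 = 40.8 mOsm/kg

40.8 mOsm/kg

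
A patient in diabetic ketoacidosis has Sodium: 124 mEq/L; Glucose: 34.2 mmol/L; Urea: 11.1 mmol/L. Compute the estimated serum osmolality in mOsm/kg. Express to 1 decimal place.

Calculated osmolality = 2·Na + glucose + urea
= 2·124 + 34.2 + 11.1
= 248 + 34.20 + 11.10
= 293.3 mOsm/kg

293.3 mOsm/kg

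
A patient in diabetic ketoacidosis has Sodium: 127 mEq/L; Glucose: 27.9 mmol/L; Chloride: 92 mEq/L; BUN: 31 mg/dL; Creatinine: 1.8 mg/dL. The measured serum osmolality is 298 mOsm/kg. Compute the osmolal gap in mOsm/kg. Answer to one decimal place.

Calculated osmolality = 2·Na + glucose + BUN/2.8
= 2·127 + 27.9 + 31/2.8
= 254 + 27.90 + 11.07
= 292.97 mOsm/kg ≈ 293.0 mOsm/kg
Osmolar gap = measured − calculated = 298 − 293.0 = 5.0 mOsm/kg

5.0 mOsm/kg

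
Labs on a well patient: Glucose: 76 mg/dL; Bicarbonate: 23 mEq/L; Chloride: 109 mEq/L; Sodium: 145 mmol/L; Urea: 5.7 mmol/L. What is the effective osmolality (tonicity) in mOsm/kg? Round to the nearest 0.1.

Effective osmolality excludes urea (freely permeant across cell membranes):
2·Na + glucose/18
= 2·145 + 76/18
= 290 + 4.22
= 294.22 mOsm/kg

294.2 mOsm/kg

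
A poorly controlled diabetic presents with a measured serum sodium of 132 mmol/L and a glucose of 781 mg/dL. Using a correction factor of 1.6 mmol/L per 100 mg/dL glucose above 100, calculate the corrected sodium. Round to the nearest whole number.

143 mmol/L

Corrected Na = measured Na + 1.6 · (glucose − 100)/100
= 132 + 1.6 · (781 − 100)/100
= 132 + 10.9
= 142.9 mmol/L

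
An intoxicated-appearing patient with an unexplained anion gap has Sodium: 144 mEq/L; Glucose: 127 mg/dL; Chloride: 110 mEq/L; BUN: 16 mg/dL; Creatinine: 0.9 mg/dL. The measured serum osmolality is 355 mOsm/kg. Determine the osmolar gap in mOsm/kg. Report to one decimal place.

54.2 mOsm/kg

Calculated osmolality = 2·Na + glucose/18 + BUN/2.8
= 2·144 + 127/18 + 16/2.8
= 288 + 7.06 + 5.71
= 300.77 mOsm/kg ≈ 300.8 mOsm/kg
Osmolar gap = measured − calculated = 355 − 300.8 = 54.2 mOsm/kg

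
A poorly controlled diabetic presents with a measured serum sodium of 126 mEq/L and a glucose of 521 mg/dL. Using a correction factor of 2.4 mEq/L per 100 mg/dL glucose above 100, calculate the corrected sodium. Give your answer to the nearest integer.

136 mEq/L

Corrected Na = measured Na + 2.4 · (glucose − 100)/100
= 126 + 2.4 · (521 − 100)/100
= 126 + 10.1
= 136.1 mEq/L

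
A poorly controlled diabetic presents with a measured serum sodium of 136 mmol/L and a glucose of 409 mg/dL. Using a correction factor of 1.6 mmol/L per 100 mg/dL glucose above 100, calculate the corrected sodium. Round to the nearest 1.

141 mmol/L

Corrected Na = measured Na + 1.6 · (glucose − 100)/100
= 136 + 1.6 · (409 − 100)/100
= 136 + 4.9
= 140.9 mmol/L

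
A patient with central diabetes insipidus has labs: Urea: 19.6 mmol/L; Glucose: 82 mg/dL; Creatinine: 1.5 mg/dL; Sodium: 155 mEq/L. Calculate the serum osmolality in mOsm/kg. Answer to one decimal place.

334.2 mOsm/kg

Calculated osmolality = 2·Na + glucose/18 + urea
= 2·155 + 82/18 + 19.6
= 310 + 4.56 + 19.60
= 334.16 mOsm/kg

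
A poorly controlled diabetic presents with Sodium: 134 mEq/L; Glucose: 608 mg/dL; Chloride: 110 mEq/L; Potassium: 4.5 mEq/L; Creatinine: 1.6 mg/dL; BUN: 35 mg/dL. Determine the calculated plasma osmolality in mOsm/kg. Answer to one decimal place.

314.3 mOsm/kg

Calculated osmolality = 2·Na + glucose/18 + BUN/2.8
= 2·134 + 608/18 + 35/2.8
= 268 + 33.78 + 12.50
= 314.28 mOsm/kg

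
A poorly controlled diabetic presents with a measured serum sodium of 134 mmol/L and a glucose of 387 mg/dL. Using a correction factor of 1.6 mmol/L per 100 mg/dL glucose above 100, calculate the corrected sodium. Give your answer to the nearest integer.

139 mmol/L

Corrected Na = measured Na + 1.6 · (glucose − 100)/100
= 134 + 1.6 · (387 − 100)/100
= 134 + 4.6
= 138.6 mmol/L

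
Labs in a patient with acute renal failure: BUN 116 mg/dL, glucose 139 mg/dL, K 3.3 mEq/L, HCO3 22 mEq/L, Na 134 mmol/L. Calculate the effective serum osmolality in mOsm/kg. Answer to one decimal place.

275.7 mOsm/kg

Effective osmolality excludes urea (freely permeant across cell membranes):
2·Na + glucose/18
= 2·134 + 139/18
= 268 + 7.72
= 275.72 mOsm/kg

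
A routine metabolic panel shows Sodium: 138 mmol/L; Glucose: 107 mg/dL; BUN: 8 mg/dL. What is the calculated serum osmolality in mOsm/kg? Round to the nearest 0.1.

Calculated osmolality = 2·Na + glucose/18 + BUN/2.8
= 2·138 + 107/18 + 8/2.8
= 276 + 5.94 + 2.86
= 284.8 mOsm/kg

284.8 mOsm/kg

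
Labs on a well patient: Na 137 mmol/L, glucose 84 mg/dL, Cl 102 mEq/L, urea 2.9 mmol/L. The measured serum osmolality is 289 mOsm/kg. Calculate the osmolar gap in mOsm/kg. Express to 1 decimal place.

Calculated osmolality = 2·Na + glucose/18 + urea
= 2·137 + 84/18 + 2.9
= 274 + 4.67 + 2.90
= 281.57 mOsm/kg ≈ 281.6 mOsm/kg
Osmolar gap = measured − calculated = 289 − 281.6 = 7.4 mOsm/kg

7.4 mOsm/kg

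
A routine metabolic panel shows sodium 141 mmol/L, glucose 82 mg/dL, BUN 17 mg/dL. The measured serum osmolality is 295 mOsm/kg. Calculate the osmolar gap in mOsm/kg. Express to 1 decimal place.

2.4 mOsm/kg

Calculated osmolality = 2·Na + glucose/18 + BUN/2.8
= 2·141 + 82/18 + 17/2.8
= 282 + 4.56 + 6.07
= 292.63 mOsm/kg ≈ 292.6 mOsm/kg
Osmolar gap = measured − calculated = 295 − 292.6 = 2.4 mOsm/kg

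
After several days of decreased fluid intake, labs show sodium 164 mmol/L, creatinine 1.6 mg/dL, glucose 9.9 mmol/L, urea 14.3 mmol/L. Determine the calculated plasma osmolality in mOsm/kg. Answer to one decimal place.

352.2 mOsm/kg

Calculated osmolality = 2·Na + glucose + urea
= 2·164 + 9.9 + 14.3
= 328 + 9.90 + 14.30
= 352.2 mOsm/kg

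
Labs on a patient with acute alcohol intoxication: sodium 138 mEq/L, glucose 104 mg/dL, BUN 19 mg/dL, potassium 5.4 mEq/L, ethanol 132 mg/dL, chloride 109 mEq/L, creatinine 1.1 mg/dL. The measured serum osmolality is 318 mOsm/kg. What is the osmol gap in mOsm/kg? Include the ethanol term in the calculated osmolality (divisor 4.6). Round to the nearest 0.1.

0.7 mOsm/kg

Calculated osmolality = 2·Na + glucose/18 + BUN/2.8 + ethanol/4.6
= 2·138 + 104/18 + 19/2.8 + 132/4.6
= 276 + 5.78 + 6.79 + 28.70
= 317.27 mOsm/kg ≈ 317.3 mOsm/kg
Osmolar gap = measured − calculated = 318 − 317.3 = 0.7 mOsm/kg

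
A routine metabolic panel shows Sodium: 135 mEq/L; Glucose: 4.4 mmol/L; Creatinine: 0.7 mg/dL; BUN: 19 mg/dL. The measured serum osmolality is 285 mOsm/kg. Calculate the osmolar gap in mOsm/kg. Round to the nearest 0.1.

3.8 mOsm/kg

Calculated osmolality = 2·Na + glucose + BUN/2.8
= 2·135 + 4.4 + 19/2.8
= 270 + 4.40 + 6.79
= 281.19 mOsm/kg ≈ 281.2 mOsm/kg
Osmolar gap = measured − calculated = 285 − 281.2 = 3.8 mOsm/kg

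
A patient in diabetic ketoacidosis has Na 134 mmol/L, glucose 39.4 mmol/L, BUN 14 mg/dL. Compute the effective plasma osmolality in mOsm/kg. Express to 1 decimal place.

Effective osmolality excludes urea (freely permeant across cell membranes):
2·Na + glucose
= 2·134 + 39.4
= 268 + 39.4
= 307.4 mOsm/kg

307.4 mOsm/kg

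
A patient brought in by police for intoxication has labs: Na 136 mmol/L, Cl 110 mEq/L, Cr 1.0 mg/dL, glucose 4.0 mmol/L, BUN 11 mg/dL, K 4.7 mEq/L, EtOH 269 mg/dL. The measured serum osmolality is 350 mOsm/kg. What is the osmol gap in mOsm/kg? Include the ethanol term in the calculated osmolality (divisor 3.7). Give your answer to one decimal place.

-2.6 mOsm/kg

Calculated osmolality = 2·Na + glucose + BUN/2.8 + ethanol/3.7
= 2·136 + 4 + 11/2.8 + 269/3.7
= 272 + 4 + 3.93 + 72.70
= 352.63 mOsm/kg ≈ 352.6 mOsm/kg
Osmolar gap = measured − calculated = 350 − 352.6 = -2.6 mOsm/kg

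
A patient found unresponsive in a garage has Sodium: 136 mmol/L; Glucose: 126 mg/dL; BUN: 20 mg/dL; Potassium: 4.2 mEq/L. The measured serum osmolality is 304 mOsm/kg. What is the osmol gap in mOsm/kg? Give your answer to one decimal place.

17.9 mOsm/kg

Calculated osmolality = 2·Na + glucose/18 + BUN/2.8
= 2·136 + 126/18 + 20/2.8
= 272 + 7 + 7.14
= 286.14 mOsm/kg ≈ 286.1 mOsm/kg
Osmolar gap = measured − calculated = 304 − 286.1 = 17.9 mOsm/kg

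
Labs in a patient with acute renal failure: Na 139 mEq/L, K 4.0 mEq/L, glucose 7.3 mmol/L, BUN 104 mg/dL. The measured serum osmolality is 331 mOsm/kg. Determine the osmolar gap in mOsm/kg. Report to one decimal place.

Calculated osmolality = 2·Na + glucose + BUN/2.8
= 2·139 + 7.3 + 104/2.8
= 278 + 7.30 + 37.14
= 322.44 mOsm/kg ≈ 322.4 mOsm/kg
Osmolar gap = measured − calculated = 331 − 322.4 = 8.6 mOsm/kg

8.6 mOsm/kg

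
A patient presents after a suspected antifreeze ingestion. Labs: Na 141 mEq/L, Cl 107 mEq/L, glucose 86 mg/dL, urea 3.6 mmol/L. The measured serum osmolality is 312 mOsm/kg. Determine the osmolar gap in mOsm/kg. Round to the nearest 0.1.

21.6 mOsm/kg

Calculated osmolality = 2·Na + glucose/18 + urea
= 2·141 + 86/18 + 3.6
= 282 + 4.78 + 3.60
= 290.38 mOsm/kg ≈ 290.4 mOsm/kg
Osmolar gap = measured − calculated = 312 − 290.4 = 21.6 mOsm/kg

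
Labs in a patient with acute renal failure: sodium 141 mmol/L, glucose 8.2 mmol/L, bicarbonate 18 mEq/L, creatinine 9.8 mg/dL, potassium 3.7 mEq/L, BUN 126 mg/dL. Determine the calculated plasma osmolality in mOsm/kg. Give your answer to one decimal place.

335.2 mOsm/kg

Calculated osmolality = 2·Na + glucose + BUN/2.8
= 2·141 + 8.2 + 126/2.8
= 282 + 8.20 + 45
= 335.2 mOsm/kg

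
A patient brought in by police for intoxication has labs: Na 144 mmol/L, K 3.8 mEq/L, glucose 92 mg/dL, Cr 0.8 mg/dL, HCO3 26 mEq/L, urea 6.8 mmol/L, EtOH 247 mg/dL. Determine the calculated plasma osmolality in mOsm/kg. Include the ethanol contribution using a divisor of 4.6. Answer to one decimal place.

353.6 mOsm/kg

Calculated osmolality = 2·Na + glucose/18 + urea + ethanol/4.6
= 2·144 + 92/18 + 6.8 + 247/4.6
= 288 + 5.11 + 6.80 + 53.70
= 353.61 mOsm/kg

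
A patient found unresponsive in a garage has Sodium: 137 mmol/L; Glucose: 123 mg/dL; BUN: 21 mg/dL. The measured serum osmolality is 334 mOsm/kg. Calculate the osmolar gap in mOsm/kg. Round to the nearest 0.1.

Calculated osmolality = 2·Na + glucose/18 + BUN/2.8
= 2·137 + 123/18 + 21/2.8
= 274 + 6.83 + 7.50
= 288.33 mOsm/kg ≈ 288.3 mOsm/kg
Osmolar gap = measured − calculated = 334 − 288.3 = 45.7 mOsm/kg

45.7 mOsm/kg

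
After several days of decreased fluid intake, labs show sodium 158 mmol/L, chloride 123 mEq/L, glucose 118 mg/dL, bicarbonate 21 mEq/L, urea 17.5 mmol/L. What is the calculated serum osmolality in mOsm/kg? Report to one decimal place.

Calculated osmolality = 2·Na + glucose/18 + urea
= 2·158 + 118/18 + 17.5
= 316 + 6.56 + 17.50
= 340.06 mOsm/kg

340.1 mOsm/kg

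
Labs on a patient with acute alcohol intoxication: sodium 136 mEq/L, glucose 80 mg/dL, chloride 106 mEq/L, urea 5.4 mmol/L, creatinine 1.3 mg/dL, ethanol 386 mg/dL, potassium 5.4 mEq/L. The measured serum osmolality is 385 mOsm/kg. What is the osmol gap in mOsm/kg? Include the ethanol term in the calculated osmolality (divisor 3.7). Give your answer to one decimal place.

-1.2 mOsm/kg

Calculated osmolality = 2·Na + glucose/18 + urea + ethanol/3.7
= 2·136 + 80/18 + 5.4 + 386/3.7
= 272 + 4.44 + 5.40 + 104.32
= 386.16 mOsm/kg ≈ 386.2 mOsm/kg
Osmolar gap = measured − calculated = 385 − 386.2 = -1.2 mOsm/kg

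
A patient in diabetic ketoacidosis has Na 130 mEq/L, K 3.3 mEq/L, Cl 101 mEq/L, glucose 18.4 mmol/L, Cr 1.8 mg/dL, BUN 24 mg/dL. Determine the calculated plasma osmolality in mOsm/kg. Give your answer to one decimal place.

Calculated osmolality = 2·Na + glucose + BUN/2.8
= 2·130 + 18.4 + 24/2.8
= 260 + 18.40 + 8.57
= 286.97 mOsm/kg

287.0 mOsm/kg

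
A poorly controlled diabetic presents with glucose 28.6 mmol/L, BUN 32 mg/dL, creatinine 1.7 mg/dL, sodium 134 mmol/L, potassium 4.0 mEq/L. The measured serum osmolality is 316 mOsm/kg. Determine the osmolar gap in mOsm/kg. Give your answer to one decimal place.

8.0 mOsm/kg

Calculated osmolality = 2·Na + glucose + BUN/2.8
= 2·134 + 28.6 + 32/2.8
= 268 + 28.60 + 11.43
= 308.03 mOsm/kg ≈ 308.0 mOsm/kg
Osmolar gap = measured − calculated = 316 − 308.0 = 8.0 mOsm/kg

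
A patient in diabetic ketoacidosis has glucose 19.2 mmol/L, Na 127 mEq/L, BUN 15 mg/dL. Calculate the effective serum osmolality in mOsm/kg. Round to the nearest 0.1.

Effective osmolality excludes urea (freely permeant across cell membranes):
2·Na + glucose
= 2·127 + 19.2
= 254 + 19.2
= 273.2 mOsm/kg

273.2 mOsm/kg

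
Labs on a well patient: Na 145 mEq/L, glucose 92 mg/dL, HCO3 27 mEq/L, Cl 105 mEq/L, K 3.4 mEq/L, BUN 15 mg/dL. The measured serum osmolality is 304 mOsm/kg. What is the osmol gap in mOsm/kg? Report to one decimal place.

3.5 mOsm/kg

Calculated osmolality = 2·Na + glucose/18 + BUN/2.8
= 2·145 + 92/18 + 15/2.8
= 290 + 5.11 + 5.36
= 300.47 mOsm/kg ≈ 300.5 mOsm/kg
Osmolar gap = measured − calculated = 304 − 300.5 = 3.5 mOsm/kg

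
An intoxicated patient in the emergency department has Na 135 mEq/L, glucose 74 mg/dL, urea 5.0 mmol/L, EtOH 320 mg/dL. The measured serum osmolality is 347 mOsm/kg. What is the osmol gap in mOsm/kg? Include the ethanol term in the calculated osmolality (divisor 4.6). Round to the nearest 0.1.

Calculated osmolality = 2·Na + glucose/18 + urea + ethanol/4.6
= 2·135 + 74/18 + 5 + 320/4.6
= 270 + 4.11 + 5 + 69.57
= 348.68 mOsm/kg ≈ 348.7 mOsm/kg
Osmolar gap = measured − calculated = 347 − 348.7 = -1.7 mOsm/kg

-1.7 mOsm/kg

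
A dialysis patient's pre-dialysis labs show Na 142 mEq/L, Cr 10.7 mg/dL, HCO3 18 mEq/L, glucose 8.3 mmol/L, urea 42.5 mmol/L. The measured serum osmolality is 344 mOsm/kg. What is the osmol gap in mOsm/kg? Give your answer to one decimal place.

9.2 mOsm/kg

Calculated osmolality = 2·Na + glucose + urea
= 2·142 + 8.3 + 42.5
= 284 + 8.30 + 42.50
= 334.8 mOsm/kg ≈ 334.8 mOsm/kg
Osmolar gap = measured − calculated = 344 − 334.8 = 9.2 mOsm/kg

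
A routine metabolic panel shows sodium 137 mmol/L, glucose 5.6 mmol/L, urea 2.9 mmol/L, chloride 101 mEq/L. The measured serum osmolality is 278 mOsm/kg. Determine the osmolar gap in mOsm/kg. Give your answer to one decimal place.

-4.5 mOsm/kg

Calculated osmolality = 2·Na + glucose + urea
= 2·137 + 5.6 + 2.9
= 274 + 5.60 + 2.90
= 282.5 mOsm/kg ≈ 282.5 mOsm/kg
Osmolar gap = measured − calculated = 278 − 282.5 = -4.5 mOsm/kg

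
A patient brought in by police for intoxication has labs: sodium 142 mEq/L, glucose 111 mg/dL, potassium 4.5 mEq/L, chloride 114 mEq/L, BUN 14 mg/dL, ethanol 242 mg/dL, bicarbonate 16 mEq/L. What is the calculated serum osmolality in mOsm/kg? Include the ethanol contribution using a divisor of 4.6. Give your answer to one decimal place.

Calculated osmolality = 2·Na + glucose/18 + BUN/2.8 + ethanol/4.6
= 2·142 + 111/18 + 14/2.8 + 242/4.6
= 284 + 6.17 + 5 + 52.61
= 347.78 mOsm/kg

347.8 mOsm/kg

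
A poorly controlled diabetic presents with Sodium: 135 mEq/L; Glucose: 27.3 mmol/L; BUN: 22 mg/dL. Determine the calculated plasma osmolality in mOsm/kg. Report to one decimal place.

Calculated osmolality = 2·Na + glucose + BUN/2.8
= 2·135 + 27.3 + 22/2.8
= 270 + 27.30 + 7.86
= 305.16 mOsm/kg

305.2 mOsm/kg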